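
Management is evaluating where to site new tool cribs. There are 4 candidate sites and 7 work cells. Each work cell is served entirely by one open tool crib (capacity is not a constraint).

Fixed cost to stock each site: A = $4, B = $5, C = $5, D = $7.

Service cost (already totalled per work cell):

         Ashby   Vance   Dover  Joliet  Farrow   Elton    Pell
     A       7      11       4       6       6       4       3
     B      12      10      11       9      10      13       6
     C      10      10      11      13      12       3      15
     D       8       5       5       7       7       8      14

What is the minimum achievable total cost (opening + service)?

For any fixed open set, each work cell goes to its cheapest open site; total = fixed + service.
{A}: Ashby→A 7, Vance→A 11, Dover→A 4, Joliet→A 6, Farrow→A 6, Elton→A 4, Pell→A 3. Service 41; fixed 4; total 45.
{A, D}: service 35 + fixed 11 = 46
{A, C}: service 39 + fixed 9 = 48
{A, B, C, D}: service 34 + fixed 21 = 55
(All 15 nonempty subsets were checked; A only is lowest.)

Minimum total cost: 45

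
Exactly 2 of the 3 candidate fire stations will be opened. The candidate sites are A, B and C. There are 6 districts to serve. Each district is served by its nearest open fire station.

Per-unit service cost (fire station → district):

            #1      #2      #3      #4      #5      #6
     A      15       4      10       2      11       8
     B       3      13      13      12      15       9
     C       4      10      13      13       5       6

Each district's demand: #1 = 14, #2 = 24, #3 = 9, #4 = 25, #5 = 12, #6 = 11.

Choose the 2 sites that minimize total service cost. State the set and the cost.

Choose A and C; total service cost 418.

With exactly 2 open, each district uses its cheapest among the chosen.
{A, C}: #1→C 4·14=56, #2→A 4·24=96, #3→A 10·9=90, #4→A 2·25=50, #5→C 5·12=60, #6→C 6·11=66. Service cost 418.
{A, B}: service cost 498
{B, C}: service cost 825
Among all 3 size-2 choices, {A, C} is lowest.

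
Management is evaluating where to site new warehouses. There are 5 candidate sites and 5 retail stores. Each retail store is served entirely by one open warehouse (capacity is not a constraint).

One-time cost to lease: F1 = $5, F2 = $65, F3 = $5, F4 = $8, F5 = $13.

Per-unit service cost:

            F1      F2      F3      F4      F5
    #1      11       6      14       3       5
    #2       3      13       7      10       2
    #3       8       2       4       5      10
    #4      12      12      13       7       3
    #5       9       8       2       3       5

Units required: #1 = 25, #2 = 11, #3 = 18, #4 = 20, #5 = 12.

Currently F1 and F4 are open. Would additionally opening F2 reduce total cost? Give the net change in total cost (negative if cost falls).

Current service cost with {F1, F4}: 374.
Adding F2: each retail store re-picks its cheapest; new service cost 320, saving 54.
Extra fixed cost: 65. Net change = 65 − 54 = 11.
(Totals: 387 → 398.)

No — net change +11 (cost rises by 11).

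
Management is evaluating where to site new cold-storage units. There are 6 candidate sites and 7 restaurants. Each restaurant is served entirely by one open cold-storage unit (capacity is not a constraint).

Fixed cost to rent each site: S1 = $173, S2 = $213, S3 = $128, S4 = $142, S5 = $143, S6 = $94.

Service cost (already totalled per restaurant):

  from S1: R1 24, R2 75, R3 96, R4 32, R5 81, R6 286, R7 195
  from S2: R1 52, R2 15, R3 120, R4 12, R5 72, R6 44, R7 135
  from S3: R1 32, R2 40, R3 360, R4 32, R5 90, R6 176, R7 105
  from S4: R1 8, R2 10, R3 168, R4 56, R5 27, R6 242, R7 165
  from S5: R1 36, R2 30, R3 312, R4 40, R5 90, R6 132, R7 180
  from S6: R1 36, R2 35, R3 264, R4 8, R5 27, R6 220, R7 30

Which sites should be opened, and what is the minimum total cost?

Open S2 and S6; minimum total cost 587.

For any fixed open set, each restaurant goes to its cheapest open site; total = fixed + service.
{S2, S6}: R1→S6 36, R2→S2 15, R3→S2 120, R4→S6 8, R5→S6 27, R6→S2 44, R7→S6 30. Service 280; fixed 307; total 587.
{S2}: service 450 + fixed 213 = 663
{S2, S4, S6}: service 247 + fixed 449 = 696
{S1, S2, S3, S4, S5, S6}: R1→S4 8, R2→S4 10, R3→S1 96, R4→S6 8, R5→S4 27, R6→S2 44, R7→S6 30. Service 223; fixed 893; total 1116.
No other subset beats 587.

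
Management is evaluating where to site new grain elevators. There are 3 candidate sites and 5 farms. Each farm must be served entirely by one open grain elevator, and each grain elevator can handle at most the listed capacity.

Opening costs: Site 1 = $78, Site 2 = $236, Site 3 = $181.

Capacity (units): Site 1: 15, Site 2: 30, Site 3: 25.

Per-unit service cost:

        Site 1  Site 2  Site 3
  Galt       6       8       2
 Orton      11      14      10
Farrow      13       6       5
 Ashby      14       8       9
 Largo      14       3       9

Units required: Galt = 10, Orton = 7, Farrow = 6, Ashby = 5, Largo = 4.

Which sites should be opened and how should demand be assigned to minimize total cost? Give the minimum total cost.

Open {Site 1, Site 3}: Galt→Site 3 2·10=20, Orton→Site 1 11·7=77, Farrow→Site 3 5·6=30, Ashby→Site 3 9·5=45, Largo→Site 3 9·4=36.
Loads: Site 1 carries 7/15, Site 3 carries 25/25. Service 208; fixed 259; total 467.
Next best feasible plan costs 487.

Minimum total cost: 467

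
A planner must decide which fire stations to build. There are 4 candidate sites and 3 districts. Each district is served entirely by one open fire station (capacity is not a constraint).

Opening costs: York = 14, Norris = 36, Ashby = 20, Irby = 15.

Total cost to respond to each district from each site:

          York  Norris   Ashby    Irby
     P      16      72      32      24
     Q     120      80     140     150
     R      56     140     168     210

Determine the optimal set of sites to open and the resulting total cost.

For any fixed open set, each district goes to its cheapest open site; total = fixed + service.
{York, Norris}: P→York 16, Q→Norris 80, R→York 56. Service 152; fixed 50; total 202.
{York}: P→York 16, Q→York 120, R→York 56. Service 192; fixed 14; total 206.
{York, Norris, Irby}: service 152 + fixed 65 = 217
{York, Norris, Ashby, Irby}: P→York 16, Q→Norris 80, R→York 56. Service 152; fixed 85; total 237.
(All 15 nonempty subsets were checked; York and Norris is lowest.)

Open York and Norris; minimum total cost 202.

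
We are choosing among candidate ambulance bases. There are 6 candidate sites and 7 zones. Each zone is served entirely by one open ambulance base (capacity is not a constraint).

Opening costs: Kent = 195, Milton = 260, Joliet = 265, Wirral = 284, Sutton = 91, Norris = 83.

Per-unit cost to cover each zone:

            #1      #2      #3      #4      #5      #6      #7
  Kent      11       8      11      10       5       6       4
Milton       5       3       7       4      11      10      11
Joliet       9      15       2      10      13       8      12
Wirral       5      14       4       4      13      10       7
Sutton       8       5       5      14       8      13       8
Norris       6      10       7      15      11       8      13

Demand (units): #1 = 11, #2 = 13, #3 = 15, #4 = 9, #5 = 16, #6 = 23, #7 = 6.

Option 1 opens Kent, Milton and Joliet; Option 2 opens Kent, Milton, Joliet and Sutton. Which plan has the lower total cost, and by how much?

Option 1 is cheaper by 91.

Option 1: {Kent, Milton, Joliet}: #1→Milton 5·11=55, #2→Milton 3·13=39, #3→Joliet 2·15=30, #4→Milton 4·9=36, #5→Kent 5·16=80, #6→Kent 6·23=138, #7→Kent 4·6=24. Service 402; fixed 720; total 1122.
Option 2: {Kent, Milton, Joliet, Sutton}: #1→Milton 5·11=55, #2→Milton 3·13=39, #3→Joliet 2·15=30, #4→Milton 4·9=36, #5→Kent 5·16=80, #6→Kent 6·23=138, #7→Kent 4·6=24. Service 402; fixed 811; total 1213.
Difference: |1122 − 1213| = 91.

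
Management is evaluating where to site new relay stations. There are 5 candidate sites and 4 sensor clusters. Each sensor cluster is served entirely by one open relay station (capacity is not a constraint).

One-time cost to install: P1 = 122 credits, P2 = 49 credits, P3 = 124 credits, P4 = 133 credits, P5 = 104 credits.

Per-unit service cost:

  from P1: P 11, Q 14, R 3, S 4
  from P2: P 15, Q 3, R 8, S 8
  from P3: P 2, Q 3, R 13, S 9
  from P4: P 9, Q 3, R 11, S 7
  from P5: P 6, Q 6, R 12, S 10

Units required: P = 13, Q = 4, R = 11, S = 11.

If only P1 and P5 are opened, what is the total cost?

Each sensor cluster is assigned to its cheapest site among the open ones.
{P1, P5}: P→P5 6·13=78, Q→P5 6·4=24, R→P1 3·11=33, S→P1 4·11=44. Service 179; fixed 226; total 405.

Total cost: 405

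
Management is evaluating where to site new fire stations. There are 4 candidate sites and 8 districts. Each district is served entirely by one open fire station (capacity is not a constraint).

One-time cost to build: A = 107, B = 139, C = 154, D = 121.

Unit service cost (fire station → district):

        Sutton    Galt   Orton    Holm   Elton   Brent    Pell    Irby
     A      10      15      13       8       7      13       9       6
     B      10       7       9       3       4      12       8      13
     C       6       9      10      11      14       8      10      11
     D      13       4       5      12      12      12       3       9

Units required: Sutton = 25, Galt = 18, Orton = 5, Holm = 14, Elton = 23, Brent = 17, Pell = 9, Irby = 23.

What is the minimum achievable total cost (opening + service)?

For any fixed open set, each district goes to its cheapest open site; total = fixed + service.
{B, C, D}: Sutton→C 6·25=150, Galt→D 4·18=72, Orton→D 5·5=25, Holm→B 3·14=42, Elton→B 4·23=92, Brent→C 8·17=136, Pell→D 3·9=27, Irby→D 9·23=207. Service 751; fixed 414; total 1165.
{B, D}: service 919 + fixed 260 = 1179
{A, B, C}: Sutton→C 6·25=150, Galt→B 7·18=126, Orton→B 9·5=45, Holm→B 3·14=42, Elton→B 4·23=92, Brent→C 8·17=136, Pell→B 8·9=72, Irby→A 6·23=138. Service 801; fixed 400; total 1201.
{A, B, C, D}: service 682 + fixed 521 = 1203
No other subset beats 1165.

Minimum total cost: 1165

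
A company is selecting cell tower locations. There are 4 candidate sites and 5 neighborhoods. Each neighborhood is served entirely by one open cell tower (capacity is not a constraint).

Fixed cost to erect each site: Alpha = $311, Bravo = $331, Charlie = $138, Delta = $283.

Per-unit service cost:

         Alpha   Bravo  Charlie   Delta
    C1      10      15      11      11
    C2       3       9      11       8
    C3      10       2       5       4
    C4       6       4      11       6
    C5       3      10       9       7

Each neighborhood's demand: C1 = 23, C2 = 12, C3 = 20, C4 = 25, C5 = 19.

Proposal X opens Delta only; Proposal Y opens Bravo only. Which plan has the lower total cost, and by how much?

Proposal X is cheaper by 119.

Proposal X: {Delta}: C1→Delta 11·23=253, C2→Delta 8·12=96, C3→Delta 4·20=80, C4→Delta 6·25=150, C5→Delta 7·19=133. Service 712; fixed 283; total 995.
Proposal Y: {Bravo}: C1→Bravo 15·23=345, C2→Bravo 9·12=108, C3→Bravo 2·20=40, C4→Bravo 4·25=100, C5→Bravo 10·19=190. Service 783; fixed 331; total 1114.
Difference: |995 − 1114| = 119.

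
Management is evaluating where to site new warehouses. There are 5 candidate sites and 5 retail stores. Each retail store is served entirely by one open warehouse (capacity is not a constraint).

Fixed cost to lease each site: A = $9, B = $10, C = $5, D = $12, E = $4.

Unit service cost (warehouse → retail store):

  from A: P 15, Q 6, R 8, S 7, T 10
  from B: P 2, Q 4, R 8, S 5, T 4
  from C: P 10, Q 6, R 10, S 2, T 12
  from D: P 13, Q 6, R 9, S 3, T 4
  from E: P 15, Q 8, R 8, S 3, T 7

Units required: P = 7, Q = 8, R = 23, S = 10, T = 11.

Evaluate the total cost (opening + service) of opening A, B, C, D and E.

Total cost: 334

Each retail store is assigned to its cheapest site among the open ones.
{A, B, C, D, E}: P→B 2·7=14, Q→B 4·8=32, R→A 8·23=184, S→C 2·10=20, T→B 4·11=44. Service 294; fixed 40; total 334.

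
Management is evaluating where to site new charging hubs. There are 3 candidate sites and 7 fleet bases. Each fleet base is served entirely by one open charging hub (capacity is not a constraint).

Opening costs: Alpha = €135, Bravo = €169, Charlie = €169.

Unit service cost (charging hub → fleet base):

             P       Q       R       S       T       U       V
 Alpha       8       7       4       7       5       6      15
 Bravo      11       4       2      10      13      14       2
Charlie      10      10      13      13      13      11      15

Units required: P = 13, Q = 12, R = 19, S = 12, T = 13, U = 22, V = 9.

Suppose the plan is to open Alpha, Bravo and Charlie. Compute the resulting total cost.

Total cost: 962

Each fleet base is assigned to its cheapest site among the open ones.
{Alpha, Bravo, Charlie}: P→Alpha 8·13=104, Q→Bravo 4·12=48, R→Bravo 2·19=38, S→Alpha 7·12=84, T→Alpha 5·13=65, U→Alpha 6·22=132, V→Bravo 2·9=18. Service 489; fixed 473; total 962.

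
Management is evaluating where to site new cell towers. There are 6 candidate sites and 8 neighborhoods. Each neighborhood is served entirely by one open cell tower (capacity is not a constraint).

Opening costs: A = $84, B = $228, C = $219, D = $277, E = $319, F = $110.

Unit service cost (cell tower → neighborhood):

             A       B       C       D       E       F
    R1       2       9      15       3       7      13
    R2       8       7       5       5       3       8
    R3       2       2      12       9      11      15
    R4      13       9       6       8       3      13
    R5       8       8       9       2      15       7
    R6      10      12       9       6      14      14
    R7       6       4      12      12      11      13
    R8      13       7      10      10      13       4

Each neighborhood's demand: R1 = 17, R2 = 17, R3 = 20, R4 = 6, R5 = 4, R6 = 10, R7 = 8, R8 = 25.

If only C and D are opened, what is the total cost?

Total cost: 1262

Each neighborhood is assigned to its cheapest site among the open ones.
{C, D}: R1→D 3·17=51, R2→C 5·17=85, R3→D 9·20=180, R4→C 6·6=36, R5→D 2·4=8, R6→D 6·10=60, R7→C 12·8=96, R8→C 10·25=250. Service 766; fixed 496; total 1262.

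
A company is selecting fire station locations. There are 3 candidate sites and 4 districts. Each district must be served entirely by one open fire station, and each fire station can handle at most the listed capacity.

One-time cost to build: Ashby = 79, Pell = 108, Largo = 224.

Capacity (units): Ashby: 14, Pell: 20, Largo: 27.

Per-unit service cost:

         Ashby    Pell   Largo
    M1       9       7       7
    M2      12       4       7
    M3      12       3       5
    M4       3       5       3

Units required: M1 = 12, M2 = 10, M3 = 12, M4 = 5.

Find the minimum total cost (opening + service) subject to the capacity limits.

Minimum total cost: 537

Open {Pell, Largo}: M1→Largo 7·12=84, M2→Largo 7·10=70, M3→Pell 3·12=36, M4→Largo 3·5=15.
Loads: Pell carries 12/20, Largo carries 27/27. Service 205; fixed 332; total 537.
Next best feasible plan costs 541.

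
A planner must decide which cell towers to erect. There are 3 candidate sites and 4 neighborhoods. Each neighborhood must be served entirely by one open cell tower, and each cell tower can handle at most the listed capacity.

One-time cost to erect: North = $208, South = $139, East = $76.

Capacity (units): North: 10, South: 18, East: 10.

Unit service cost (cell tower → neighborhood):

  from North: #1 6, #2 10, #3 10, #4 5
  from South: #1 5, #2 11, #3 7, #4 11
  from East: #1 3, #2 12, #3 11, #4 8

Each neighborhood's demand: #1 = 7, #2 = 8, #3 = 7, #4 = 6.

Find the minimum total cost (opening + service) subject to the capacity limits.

Minimum total cost: 611

Open {North, South, East}: #1→East 3·7=21, #2→South 11·8=88, #3→South 7·7=49, #4→North 5·6=30.
Loads: North carries 6/10, South carries 15/18, East carries 7/10. Service 188; fixed 423; total 611.
Next best feasible plan costs 633.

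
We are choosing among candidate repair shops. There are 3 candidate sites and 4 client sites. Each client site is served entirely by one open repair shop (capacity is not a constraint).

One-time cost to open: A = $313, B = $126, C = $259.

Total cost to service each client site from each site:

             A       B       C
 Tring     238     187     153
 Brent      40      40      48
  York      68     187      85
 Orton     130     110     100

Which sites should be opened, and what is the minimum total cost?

For any fixed open set, each client site goes to its cheapest open site; total = fixed + service.
{C}: Tring→C 153, Brent→C 48, York→C 85, Orton→C 100. Service 386; fixed 259; total 645.
{B}: Tring→B 187, Brent→B 40, York→B 187, Orton→B 110. Service 524; fixed 126; total 650.
{B, C}: service 378 + fixed 385 = 763
{A, B, C}: Tring→C 153, Brent→A 40, York→A 68, Orton→C 100. Service 361; fixed 698; total 1059.
(All 7 nonempty subsets were checked; C only is lowest.)

Open C only; minimum total cost 645.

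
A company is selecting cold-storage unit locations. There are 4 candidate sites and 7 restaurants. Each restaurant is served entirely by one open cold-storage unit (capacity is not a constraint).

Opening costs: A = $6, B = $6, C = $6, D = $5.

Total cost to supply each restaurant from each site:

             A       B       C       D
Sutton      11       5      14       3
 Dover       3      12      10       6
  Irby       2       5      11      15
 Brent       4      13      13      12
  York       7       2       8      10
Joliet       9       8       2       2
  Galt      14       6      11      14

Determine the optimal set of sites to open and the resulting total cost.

For any fixed open set, each restaurant goes to its cheapest open site; total = fixed + service.
{A, B, D}: Sutton→D 3, Dover→A 3, Irby→A 2, Brent→A 4, York→B 2, Joliet→D 2, Galt→B 6. Service 22; fixed 17; total 39.
{A, B}: service 30 + fixed 12 = 42
{A, B, C}: service 24 + fixed 18 = 42
{A, B, C, D}: service 22 + fixed 23 = 45
No other subset beats 39.

Open A, B and D; minimum total cost 39.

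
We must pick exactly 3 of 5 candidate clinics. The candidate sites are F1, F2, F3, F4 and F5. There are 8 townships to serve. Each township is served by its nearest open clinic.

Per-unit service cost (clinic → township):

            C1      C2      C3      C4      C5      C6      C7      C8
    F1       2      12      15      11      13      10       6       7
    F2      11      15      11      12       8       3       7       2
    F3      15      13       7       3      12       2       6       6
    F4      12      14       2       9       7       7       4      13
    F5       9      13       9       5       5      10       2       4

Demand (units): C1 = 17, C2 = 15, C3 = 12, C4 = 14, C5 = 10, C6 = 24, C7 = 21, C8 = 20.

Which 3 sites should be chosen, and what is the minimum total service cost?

With exactly 3 open, each township uses its cheapest among the chosen.
{F1, F3, F5}: C1→F1 2·17=34, C2→F1 12·15=180, C3→F3 7·12=84, C4→F3 3·14=42, C5→F5 5·10=50, C6→F3 2·24=48, C7→F5 2·21=42, C8→F5 4·20=80. Service cost 560.
{F1, F2, F5}: service cost 596
{F1, F3, F4}: service cost 602
Among all 10 size-3 choices, {F1, F3, F5} is lowest.

Choose F1, F3 and F5; total service cost 560.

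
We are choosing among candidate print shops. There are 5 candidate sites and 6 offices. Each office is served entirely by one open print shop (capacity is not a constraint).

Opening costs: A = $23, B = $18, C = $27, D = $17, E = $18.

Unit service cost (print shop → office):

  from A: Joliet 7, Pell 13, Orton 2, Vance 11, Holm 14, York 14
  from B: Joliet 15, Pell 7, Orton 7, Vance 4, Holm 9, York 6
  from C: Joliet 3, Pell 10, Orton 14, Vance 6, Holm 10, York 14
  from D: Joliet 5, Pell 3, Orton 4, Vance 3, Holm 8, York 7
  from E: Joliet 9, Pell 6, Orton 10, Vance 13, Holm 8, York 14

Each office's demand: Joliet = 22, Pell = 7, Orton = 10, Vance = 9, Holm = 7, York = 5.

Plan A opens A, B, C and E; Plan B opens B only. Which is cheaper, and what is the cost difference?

Plan A is cheaper by 260.

Plan A: {A, B, C, E}: Joliet→C 3·22=66, Pell→E 6·7=42, Orton→A 2·10=20, Vance→B 4·9=36, Holm→E 8·7=56, York→B 6·5=30. Service 250; fixed 86; total 336.
Plan B: {B}: Joliet→B 15·22=330, Pell→B 7·7=49, Orton→B 7·10=70, Vance→B 4·9=36, Holm→B 9·7=63, York→B 6·5=30. Service 578; fixed 18; total 596.
Difference: |336 − 596| = 260.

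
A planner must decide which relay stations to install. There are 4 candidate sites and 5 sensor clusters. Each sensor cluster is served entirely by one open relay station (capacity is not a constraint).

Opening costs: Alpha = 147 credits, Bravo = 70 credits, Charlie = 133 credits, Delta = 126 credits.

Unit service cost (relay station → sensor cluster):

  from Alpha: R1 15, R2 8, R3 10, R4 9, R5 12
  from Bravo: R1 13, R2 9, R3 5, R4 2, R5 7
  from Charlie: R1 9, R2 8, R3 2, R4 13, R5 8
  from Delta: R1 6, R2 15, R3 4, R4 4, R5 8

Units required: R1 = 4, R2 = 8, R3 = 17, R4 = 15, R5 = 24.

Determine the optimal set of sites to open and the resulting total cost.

For any fixed open set, each sensor cluster goes to its cheapest open site; total = fixed + service.
{Bravo}: R1→Bravo 13·4=52, R2→Bravo 9·8=72, R3→Bravo 5·17=85, R4→Bravo 2·15=30, R5→Bravo 7·24=168. Service 407; fixed 70; total 477.
{Bravo, Charlie}: service 332 + fixed 203 = 535
{Bravo, Delta}: R1→Delta 6·4=24, R2→Bravo 9·8=72, R3→Delta 4·17=68, R4→Bravo 2·15=30, R5→Bravo 7·24=168. Service 362; fixed 196; total 558.
{Alpha, Bravo, Charlie, Delta}: R1→Delta 6·4=24, R2→Alpha 8·8=64, R3→Charlie 2·17=34, R4→Bravo 2·15=30, R5→Bravo 7·24=168. Service 320; fixed 476; total 796.
No other subset beats 477.

Open Bravo only; minimum total cost 477.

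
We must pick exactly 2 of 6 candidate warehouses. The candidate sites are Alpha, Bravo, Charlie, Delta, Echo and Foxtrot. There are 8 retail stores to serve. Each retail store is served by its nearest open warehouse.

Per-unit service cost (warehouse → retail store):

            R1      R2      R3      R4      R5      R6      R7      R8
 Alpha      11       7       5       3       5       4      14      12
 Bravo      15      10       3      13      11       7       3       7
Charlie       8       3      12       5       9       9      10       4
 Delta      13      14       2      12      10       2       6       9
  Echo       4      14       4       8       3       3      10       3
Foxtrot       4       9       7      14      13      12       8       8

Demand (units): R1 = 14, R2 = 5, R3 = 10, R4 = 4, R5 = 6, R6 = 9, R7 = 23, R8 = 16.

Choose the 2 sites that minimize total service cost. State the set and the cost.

Choose Bravo and Echo; total service cost 330.

With exactly 2 open, each retail store uses its cheapest among the chosen.
{Bravo, Echo}: R1→Echo 4·14=56, R2→Bravo 10·5=50, R3→Bravo 3·10=30, R4→Echo 8·4=32, R5→Echo 3·6=18, R6→Echo 3·9=27, R7→Bravo 3·23=69, R8→Echo 3·16=48. Service cost 330.
{Delta, Echo}: service cost 400
{Bravo, Charlie}: service cost 427
Among all 15 size-2 choices, {Bravo, Echo} is lowest.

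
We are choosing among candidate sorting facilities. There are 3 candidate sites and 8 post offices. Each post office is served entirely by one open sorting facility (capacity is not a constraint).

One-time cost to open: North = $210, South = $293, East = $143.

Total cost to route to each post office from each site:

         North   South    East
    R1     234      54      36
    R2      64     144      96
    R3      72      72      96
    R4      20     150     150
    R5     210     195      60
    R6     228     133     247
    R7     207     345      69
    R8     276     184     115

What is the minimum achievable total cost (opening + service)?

For any fixed open set, each post office goes to its cheapest open site; total = fixed + service.
{East}: R1→East 36, R2→East 96, R3→East 96, R4→East 150, R5→East 60, R6→East 247, R7→East 69, R8→East 115. Service 869; fixed 143; total 1012.
{North, East}: service 664 + fixed 353 = 1017
{South, East}: service 731 + fixed 436 = 1167
{North, South, East}: service 569 + fixed 646 = 1215
No other subset beats 1012.

Minimum total cost: 1012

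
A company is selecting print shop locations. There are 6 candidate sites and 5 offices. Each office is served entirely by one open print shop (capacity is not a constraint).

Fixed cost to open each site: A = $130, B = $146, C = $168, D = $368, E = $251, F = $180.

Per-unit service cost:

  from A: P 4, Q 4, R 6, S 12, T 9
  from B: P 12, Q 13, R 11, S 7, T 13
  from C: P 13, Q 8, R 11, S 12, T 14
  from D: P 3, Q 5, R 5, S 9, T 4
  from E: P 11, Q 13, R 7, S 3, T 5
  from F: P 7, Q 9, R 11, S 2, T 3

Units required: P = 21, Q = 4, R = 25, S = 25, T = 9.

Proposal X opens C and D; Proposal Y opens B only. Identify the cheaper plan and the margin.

Proposal X: {C, D}: P→D 3·21=63, Q→D 5·4=20, R→D 5·25=125, S→D 9·25=225, T→D 4·9=36. Service 469; fixed 536; total 1005.
Proposal Y: {B}: P→B 12·21=252, Q→B 13·4=52, R→B 11·25=275, S→B 7·25=175, T→B 13·9=117. Service 871; fixed 146; total 1017.
Difference: |1005 − 1017| = 12.

Proposal X is cheaper by 12.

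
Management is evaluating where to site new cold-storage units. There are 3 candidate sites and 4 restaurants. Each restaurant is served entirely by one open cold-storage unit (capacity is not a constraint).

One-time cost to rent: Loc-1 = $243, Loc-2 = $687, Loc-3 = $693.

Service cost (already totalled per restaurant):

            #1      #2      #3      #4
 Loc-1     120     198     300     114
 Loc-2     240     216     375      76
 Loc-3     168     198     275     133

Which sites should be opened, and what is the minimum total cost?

For any fixed open set, each restaurant goes to its cheapest open site; total = fixed + service.
{Loc-1}: #1→Loc-1 120, #2→Loc-1 198, #3→Loc-1 300, #4→Loc-1 114. Service 732; fixed 243; total 975.
{Loc-3}: #1→Loc-3 168, #2→Loc-3 198, #3→Loc-3 275, #4→Loc-3 133. Service 774; fixed 693; total 1467.
{Loc-2}: service 907 + fixed 687 = 1594
{Loc-1, Loc-2, Loc-3}: #1→Loc-1 120, #2→Loc-1 198, #3→Loc-3 275, #4→Loc-2 76. Service 669; fixed 1623; total 2292.
(All 7 nonempty subsets were checked; Loc-1 only is lowest.)

Open Loc-1 only; minimum total cost 975.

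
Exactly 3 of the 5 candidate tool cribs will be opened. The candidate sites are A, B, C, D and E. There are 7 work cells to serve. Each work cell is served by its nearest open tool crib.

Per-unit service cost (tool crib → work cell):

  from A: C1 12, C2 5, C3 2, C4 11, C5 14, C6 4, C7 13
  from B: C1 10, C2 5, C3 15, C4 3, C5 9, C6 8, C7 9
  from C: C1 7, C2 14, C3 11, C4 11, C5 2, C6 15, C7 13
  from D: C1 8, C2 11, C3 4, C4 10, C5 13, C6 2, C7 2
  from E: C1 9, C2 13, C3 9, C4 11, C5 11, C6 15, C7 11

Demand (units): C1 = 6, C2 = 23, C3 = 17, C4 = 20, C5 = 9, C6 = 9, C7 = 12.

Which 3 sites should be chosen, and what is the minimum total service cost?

With exactly 3 open, each work cell uses its cheapest among the chosen.
{B, C, D}: C1→C 7·6=42, C2→B 5·23=115, C3→D 4·17=68, C4→B 3·20=60, C5→C 2·9=18, C6→D 2·9=18, C7→D 2·12=24. Service cost 345.
{A, B, D}: service cost 380
{A, B, C}: service cost 413
Among all 10 size-3 choices, {B, C, D} is lowest.

Choose B, C and D; total service cost 345.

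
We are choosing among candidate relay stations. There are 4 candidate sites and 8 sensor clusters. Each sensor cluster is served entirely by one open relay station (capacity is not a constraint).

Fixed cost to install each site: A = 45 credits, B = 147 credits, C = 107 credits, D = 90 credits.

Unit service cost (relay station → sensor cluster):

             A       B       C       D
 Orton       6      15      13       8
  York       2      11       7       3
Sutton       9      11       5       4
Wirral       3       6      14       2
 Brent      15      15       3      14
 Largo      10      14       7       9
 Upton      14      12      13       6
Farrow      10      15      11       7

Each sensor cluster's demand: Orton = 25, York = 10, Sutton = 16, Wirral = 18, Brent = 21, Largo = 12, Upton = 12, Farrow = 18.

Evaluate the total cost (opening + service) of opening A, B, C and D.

Each sensor cluster is assigned to its cheapest site among the open ones.
{A, B, C, D}: Orton→A 6·25=150, York→A 2·10=20, Sutton→D 4·16=64, Wirral→D 2·18=36, Brent→C 3·21=63, Largo→C 7·12=84, Upton→D 6·12=72, Farrow→D 7·18=126. Service 615; fixed 389; total 1004.

Total cost: 1004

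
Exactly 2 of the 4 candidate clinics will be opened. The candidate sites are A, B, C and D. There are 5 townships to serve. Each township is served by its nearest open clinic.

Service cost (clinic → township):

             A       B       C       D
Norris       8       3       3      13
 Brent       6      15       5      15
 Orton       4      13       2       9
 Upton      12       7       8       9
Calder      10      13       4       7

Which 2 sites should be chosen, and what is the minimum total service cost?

With exactly 2 open, each township uses its cheapest among the chosen.
{B, C}: Norris→B 3, Brent→C 5, Orton→C 2, Upton→B 7, Calder→C 4. Service cost 21.
{A, C}: service cost 22
{C, D}: service cost 22
Among all 6 size-2 choices, {B, C} is lowest.

Choose B and C; total service cost 21.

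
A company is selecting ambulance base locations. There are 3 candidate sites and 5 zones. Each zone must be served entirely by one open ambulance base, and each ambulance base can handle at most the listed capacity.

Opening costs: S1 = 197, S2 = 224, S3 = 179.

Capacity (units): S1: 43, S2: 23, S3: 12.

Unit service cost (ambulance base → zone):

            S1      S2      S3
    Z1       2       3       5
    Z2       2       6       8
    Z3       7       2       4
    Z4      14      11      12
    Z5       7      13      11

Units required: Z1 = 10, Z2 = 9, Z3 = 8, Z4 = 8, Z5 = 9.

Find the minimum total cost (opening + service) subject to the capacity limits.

Open {S1, S3}: Z1→S1 2·10=20, Z2→S1 2·9=18, Z3→S3 4·8=32, Z4→S1 14·8=112, Z5→S1 7·9=63.
Loads: S1 carries 36/43, S3 carries 8/12. Service 245; fixed 376; total 621.
Next best feasible plan costs 626.

Minimum total cost: 621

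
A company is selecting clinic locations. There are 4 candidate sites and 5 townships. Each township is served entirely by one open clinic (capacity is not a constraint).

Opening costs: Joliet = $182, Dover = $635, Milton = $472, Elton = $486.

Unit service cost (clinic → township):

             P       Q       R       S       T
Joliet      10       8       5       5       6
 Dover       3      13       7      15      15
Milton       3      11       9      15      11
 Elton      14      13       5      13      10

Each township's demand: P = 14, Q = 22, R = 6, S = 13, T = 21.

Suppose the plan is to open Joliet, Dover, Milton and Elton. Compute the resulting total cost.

Each township is assigned to its cheapest site among the open ones.
{Joliet, Dover, Milton, Elton}: P→Dover 3·14=42, Q→Joliet 8·22=176, R→Joliet 5·6=30, S→Joliet 5·13=65, T→Joliet 6·21=126. Service 439; fixed 1775; total 2214.

Total cost: 2214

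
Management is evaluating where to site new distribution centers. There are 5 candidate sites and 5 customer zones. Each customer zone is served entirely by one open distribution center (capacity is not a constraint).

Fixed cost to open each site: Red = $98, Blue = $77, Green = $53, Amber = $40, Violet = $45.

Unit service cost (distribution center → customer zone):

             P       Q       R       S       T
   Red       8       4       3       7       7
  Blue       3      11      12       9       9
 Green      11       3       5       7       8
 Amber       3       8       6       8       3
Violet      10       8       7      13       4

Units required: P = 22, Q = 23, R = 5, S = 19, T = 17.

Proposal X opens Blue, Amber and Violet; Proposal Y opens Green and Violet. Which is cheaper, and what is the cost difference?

Proposal Y is cheaper by 32.

Proposal X: {Blue, Amber, Violet}: P→Blue 3·22=66, Q→Amber 8·23=184, R→Amber 6·5=30, S→Amber 8·19=152, T→Amber 3·17=51. Service 483; fixed 162; total 645.
Proposal Y: {Green, Violet}: P→Violet 10·22=220, Q→Green 3·23=69, R→Green 5·5=25, S→Green 7·19=133, T→Violet 4·17=68. Service 515; fixed 98; total 613.
Difference: |645 − 613| = 32.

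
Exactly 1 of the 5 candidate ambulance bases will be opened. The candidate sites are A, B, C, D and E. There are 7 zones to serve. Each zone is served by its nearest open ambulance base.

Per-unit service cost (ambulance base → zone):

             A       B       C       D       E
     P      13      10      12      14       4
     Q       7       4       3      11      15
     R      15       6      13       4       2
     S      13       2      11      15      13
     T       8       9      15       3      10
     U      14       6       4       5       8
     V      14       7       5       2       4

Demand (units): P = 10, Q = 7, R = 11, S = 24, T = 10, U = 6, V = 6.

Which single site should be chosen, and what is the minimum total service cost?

With exactly 1 open, each zone uses its cheapest among the chosen.
{B}: P→B 10·10=100, Q→B 4·7=28, R→B 6·11=66, S→B 2·24=48, T→B 9·10=90, U→B 6·6=36, V→B 7·6=42. Service cost 410.
{E}: service cost 651
{D}: service cost 693
Among all 5 size-1 choices, {B} is lowest.

Choose B only; total service cost 410.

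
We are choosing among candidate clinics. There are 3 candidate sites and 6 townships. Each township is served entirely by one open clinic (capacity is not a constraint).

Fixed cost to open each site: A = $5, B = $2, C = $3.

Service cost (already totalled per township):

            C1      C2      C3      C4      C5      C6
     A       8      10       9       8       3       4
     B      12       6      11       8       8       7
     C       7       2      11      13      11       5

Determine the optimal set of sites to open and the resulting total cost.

Open A and C; minimum total cost 41.

For any fixed open set, each township goes to its cheapest open site; total = fixed + service.
{A, C}: C1→C 7, C2→C 2, C3→A 9, C4→A 8, C5→A 3, C6→A 4. Service 33; fixed 8; total 41.
{A, B, C}: C1→C 7, C2→C 2, C3→A 9, C4→A 8, C5→A 3, C6→A 4. Service 33; fixed 10; total 43.
{A, B}: C1→A 8, C2→B 6, C3→A 9, C4→A 8, C5→A 3, C6→A 4. Service 38; fixed 7; total 45.
{B}: service 52 + fixed 2 = 54
No other subset beats 41.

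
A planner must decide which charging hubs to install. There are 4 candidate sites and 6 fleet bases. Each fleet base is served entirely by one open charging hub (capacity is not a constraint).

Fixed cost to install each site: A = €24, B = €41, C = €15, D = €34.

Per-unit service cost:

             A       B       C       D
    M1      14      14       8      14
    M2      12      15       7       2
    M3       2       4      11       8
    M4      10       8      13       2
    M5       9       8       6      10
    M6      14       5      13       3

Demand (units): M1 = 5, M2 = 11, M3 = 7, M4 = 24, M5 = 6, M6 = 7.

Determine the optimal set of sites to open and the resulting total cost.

Open A, C and D; minimum total cost 254.

For any fixed open set, each fleet base goes to its cheapest open site; total = fixed + service.
{A, C, D}: M1→C 8·5=40, M2→D 2·11=22, M3→A 2·7=14, M4→D 2·24=48, M5→C 6·6=36, M6→D 3·7=21. Service 181; fixed 73; total 254.
{C, D}: service 223 + fixed 49 = 272
{B, C, D}: M1→C 8·5=40, M2→D 2·11=22, M3→B 4·7=28, M4→D 2·24=48, M5→C 6·6=36, M6→D 3·7=21. Service 195; fixed 90; total 285.
{A, B, C, D}: service 181 + fixed 114 = 295
No other subset beats 254.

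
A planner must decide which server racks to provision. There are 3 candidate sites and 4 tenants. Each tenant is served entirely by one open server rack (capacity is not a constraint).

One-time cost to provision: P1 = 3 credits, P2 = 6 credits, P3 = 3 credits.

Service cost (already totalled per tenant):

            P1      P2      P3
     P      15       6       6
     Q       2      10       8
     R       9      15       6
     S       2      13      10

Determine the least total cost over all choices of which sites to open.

Minimum total cost: 22

For any fixed open set, each tenant goes to its cheapest open site; total = fixed + service.
{P1, P3}: P→P3 6, Q→P1 2, R→P3 6, S→P1 2. Service 16; fixed 6; total 22.
{P1, P2}: service 19 + fixed 9 = 28
{P1, P2, P3}: P→P2 6, Q→P1 2, R→P3 6, S→P1 2. Service 16; fixed 12; total 28.
{P1}: service 28 + fixed 3 = 31
(All 7 nonempty subsets were checked; P1 and P3 is lowest.)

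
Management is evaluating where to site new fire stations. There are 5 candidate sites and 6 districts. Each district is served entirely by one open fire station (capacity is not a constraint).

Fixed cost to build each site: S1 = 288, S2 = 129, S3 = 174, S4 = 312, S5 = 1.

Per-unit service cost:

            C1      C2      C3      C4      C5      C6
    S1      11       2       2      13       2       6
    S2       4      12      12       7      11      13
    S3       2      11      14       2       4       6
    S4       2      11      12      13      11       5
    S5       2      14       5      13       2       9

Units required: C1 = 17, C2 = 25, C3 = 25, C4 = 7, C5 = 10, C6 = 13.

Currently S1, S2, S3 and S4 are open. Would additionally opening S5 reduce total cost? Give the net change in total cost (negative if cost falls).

No — net change +1 (cost rises by 1).

Current service cost with {S1, S2, S3, S4}: 233.
Adding S5: each district re-picks its cheapest; new service cost 233, saving 0.
Extra fixed cost: 1. Net change = 1 − 0 = 1.
(Totals: 1136 → 1137.)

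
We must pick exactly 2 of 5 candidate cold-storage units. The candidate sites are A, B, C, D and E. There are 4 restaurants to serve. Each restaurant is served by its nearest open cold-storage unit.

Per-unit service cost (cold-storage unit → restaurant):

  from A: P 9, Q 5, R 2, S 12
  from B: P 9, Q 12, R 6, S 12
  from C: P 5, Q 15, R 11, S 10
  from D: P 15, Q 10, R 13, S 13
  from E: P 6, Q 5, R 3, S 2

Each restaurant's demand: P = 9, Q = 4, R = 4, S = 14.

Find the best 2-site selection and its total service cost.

Choose C and E; total service cost 105.

With exactly 2 open, each restaurant uses its cheapest among the chosen.
{C, E}: P→C 5·9=45, Q→E 5·4=20, R→E 3·4=12, S→E 2·14=28. Service cost 105.
{A, E}: service cost 110
{B, E}: service cost 114
Among all 10 size-2 choices, {C, E} is lowest.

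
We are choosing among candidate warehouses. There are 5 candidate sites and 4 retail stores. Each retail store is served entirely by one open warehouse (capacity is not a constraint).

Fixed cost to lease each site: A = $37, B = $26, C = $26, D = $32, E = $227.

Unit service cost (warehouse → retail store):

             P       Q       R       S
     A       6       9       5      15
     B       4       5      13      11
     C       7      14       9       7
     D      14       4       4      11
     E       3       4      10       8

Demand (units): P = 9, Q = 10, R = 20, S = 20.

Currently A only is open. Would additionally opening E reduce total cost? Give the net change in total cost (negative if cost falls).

Current service cost with {A}: 544.
Adding E: each retail store re-picks its cheapest; new service cost 327, saving 217.
Extra fixed cost: 227. Net change = 227 − 217 = 10.
(Totals: 581 → 591.)

No — net change +10 (cost rises by 10).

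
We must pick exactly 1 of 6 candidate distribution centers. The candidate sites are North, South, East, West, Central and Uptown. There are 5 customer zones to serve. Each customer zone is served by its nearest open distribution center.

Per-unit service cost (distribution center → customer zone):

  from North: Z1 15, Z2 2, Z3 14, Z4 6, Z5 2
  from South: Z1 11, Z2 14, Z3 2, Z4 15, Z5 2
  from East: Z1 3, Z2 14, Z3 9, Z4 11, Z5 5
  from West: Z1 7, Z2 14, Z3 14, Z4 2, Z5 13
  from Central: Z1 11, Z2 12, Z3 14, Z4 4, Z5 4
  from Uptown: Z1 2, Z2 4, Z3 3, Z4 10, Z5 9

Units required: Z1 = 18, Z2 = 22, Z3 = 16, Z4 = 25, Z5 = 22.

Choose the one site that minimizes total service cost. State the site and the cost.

With exactly 1 open, each customer zone uses its cheapest among the chosen.
{Uptown}: Z1→Uptown 2·18=36, Z2→Uptown 4·22=88, Z3→Uptown 3·16=48, Z4→Uptown 10·25=250, Z5→Uptown 9·22=198. Service cost 620.
{North}: service cost 732
{Central}: service cost 874
Among all 6 size-1 choices, {Uptown} is lowest.

Choose Uptown only; total service cost 620.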